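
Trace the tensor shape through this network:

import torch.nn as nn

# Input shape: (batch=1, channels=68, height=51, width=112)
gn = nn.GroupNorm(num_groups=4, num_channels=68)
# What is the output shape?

Input shape: (1, 68, 51, 112)
Output shape: (1, 68, 51, 112)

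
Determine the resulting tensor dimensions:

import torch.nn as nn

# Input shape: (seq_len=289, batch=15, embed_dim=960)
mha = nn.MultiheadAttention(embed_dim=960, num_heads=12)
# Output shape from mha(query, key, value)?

Input shape: (289, 15, 960)
Output shape: (289, 15, 960)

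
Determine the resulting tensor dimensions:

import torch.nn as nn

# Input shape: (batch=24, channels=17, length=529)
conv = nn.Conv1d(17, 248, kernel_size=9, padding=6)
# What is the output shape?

Input shape: (24, 17, 529)
Output shape: (24, 248, 533)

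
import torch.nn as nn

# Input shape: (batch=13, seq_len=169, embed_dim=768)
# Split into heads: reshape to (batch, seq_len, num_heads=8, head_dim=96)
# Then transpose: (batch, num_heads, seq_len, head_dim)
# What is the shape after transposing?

Input shape: (13, 169, 768)
  -> after reshape: (13, 169, 8, 96)
Output shape: (13, 8, 169, 96)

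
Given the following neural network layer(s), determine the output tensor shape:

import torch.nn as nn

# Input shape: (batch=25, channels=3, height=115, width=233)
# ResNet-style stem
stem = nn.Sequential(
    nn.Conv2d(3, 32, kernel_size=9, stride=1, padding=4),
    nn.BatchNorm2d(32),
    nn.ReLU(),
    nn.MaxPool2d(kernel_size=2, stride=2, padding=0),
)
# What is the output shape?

Input shape: (25, 3, 115, 233)
  -> after Conv2d 9x9 stride=1: (25, 32, 115, 233)
Output shape: (25, 32, 57, 116)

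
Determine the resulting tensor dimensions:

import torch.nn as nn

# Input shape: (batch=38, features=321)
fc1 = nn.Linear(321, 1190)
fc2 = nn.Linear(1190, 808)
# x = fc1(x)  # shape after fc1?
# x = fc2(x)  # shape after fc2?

Input shape: (38, 321)
  -> after fc1: (38, 1190)
Output shape: (38, 808)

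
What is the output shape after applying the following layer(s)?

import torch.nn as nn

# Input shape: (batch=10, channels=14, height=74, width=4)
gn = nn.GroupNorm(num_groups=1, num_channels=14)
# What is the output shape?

Input shape: (10, 14, 74, 4)
Output shape: (10, 14, 74, 4)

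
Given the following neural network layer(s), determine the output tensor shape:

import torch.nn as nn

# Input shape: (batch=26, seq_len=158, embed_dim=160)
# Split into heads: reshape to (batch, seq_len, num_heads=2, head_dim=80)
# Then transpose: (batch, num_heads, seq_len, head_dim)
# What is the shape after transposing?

Input shape: (26, 158, 160)
  -> after reshape: (26, 158, 2, 80)
Output shape: (26, 2, 158, 80)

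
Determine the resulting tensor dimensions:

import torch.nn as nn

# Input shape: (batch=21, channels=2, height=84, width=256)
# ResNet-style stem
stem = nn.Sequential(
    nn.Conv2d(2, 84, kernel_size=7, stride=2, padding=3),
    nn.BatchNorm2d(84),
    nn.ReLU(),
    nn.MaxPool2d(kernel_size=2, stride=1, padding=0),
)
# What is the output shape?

Input shape: (21, 2, 84, 256)
  -> after Conv2d 7x7 stride=2: (21, 84, 42, 128)
Output shape: (21, 84, 41, 127)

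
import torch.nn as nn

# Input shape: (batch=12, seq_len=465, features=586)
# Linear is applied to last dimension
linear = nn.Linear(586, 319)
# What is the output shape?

Input shape: (12, 465, 586)
Output shape: (12, 465, 319)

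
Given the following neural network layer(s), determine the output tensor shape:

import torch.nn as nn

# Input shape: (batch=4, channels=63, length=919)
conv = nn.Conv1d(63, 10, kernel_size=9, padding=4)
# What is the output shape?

Input shape: (4, 63, 919)
Output shape: (4, 10, 919)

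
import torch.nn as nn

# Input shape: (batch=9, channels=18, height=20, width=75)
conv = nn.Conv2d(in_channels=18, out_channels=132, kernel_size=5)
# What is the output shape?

Input shape: (9, 18, 20, 75)
Output shape: (9, 132, 16, 71)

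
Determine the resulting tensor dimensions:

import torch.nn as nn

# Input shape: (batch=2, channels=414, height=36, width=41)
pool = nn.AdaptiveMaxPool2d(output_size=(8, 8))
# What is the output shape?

Input shape: (2, 414, 36, 41)
Output shape: (2, 414, 8, 8)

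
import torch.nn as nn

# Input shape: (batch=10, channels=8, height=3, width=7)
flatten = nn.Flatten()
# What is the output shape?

Input shape: (10, 8, 3, 7)
Output shape: (10, 168)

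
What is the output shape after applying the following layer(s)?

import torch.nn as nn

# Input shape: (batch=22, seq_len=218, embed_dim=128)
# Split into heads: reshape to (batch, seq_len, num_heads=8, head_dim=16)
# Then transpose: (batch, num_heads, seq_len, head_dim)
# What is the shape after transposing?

Input shape: (22, 218, 128)
  -> after reshape: (22, 218, 8, 16)
Output shape: (22, 8, 218, 16)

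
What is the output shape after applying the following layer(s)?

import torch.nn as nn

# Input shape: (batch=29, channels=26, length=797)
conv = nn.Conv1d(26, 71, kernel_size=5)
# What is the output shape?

Input shape: (29, 26, 797)
Output shape: (29, 71, 793)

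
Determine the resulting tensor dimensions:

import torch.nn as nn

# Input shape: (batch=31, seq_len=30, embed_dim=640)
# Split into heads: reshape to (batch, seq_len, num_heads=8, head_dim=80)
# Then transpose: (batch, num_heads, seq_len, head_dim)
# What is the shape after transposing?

Input shape: (31, 30, 640)
  -> after reshape: (31, 30, 8, 80)
Output shape: (31, 8, 30, 80)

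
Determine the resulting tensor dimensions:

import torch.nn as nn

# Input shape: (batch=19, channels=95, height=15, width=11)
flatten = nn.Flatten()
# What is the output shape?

Input shape: (19, 95, 15, 11)
Output shape: (19, 15675)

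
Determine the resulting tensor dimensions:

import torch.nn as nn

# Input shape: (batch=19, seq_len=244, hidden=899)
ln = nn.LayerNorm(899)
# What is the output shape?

Input shape: (19, 244, 899)
Output shape: (19, 244, 899)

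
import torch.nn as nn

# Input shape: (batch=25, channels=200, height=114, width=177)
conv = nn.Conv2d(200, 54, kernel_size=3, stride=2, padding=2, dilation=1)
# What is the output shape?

Input shape: (25, 200, 114, 177)
Output shape: (25, 54, 58, 90)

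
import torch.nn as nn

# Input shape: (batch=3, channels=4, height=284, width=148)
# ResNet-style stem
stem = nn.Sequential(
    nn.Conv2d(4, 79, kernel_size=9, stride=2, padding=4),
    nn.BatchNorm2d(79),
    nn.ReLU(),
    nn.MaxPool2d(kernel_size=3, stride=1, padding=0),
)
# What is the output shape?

Input shape: (3, 4, 284, 148)
  -> after Conv2d 9x9 stride=2: (3, 79, 142, 74)
Output shape: (3, 79, 140, 72)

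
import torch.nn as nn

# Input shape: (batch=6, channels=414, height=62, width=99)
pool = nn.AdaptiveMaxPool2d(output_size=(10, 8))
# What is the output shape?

Input shape: (6, 414, 62, 99)
Output shape: (6, 414, 10, 8)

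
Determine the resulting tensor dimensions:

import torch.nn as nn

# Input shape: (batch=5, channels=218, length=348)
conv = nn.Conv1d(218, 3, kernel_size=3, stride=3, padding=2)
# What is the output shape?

Input shape: (5, 218, 348)
Output shape: (5, 3, 117)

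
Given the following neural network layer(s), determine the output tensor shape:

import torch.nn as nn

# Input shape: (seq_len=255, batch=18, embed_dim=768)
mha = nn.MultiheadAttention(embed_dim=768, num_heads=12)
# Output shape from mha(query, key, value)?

Input shape: (255, 18, 768)
Output shape: (255, 18, 768)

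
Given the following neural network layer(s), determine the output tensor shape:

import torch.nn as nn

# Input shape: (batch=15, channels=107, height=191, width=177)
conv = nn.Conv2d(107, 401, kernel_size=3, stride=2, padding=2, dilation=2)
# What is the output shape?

Input shape: (15, 107, 191, 177)
Output shape: (15, 401, 96, 89)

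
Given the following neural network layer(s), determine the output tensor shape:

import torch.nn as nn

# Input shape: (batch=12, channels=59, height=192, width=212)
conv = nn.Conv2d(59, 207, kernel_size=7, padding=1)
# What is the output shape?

Input shape: (12, 59, 192, 212)
Output shape: (12, 207, 188, 208)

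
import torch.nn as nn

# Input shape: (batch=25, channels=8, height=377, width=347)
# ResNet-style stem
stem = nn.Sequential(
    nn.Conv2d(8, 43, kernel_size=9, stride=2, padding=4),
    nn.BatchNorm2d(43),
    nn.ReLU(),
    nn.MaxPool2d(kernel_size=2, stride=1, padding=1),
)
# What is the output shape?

Input shape: (25, 8, 377, 347)
  -> after Conv2d 9x9 stride=2: (25, 43, 189, 174)
Output shape: (25, 43, 190, 175)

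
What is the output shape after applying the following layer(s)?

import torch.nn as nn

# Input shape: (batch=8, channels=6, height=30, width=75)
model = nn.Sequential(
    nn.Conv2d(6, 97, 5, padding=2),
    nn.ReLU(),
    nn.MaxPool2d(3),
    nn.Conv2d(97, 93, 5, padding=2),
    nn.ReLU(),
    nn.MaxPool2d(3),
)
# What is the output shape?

Input shape: (8, 6, 30, 75)
  -> after first Conv2d: (8, 97, 30, 75)
  -> after first MaxPool2d: (8, 97, 10, 25)
  -> after second Conv2d: (8, 93, 10, 25)
Output shape: (8, 93, 3, 8)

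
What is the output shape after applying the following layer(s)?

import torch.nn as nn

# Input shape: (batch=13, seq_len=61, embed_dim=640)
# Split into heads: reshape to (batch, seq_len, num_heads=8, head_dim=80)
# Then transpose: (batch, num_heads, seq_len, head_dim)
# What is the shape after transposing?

Input shape: (13, 61, 640)
  -> after reshape: (13, 61, 8, 80)
Output shape: (13, 8, 61, 80)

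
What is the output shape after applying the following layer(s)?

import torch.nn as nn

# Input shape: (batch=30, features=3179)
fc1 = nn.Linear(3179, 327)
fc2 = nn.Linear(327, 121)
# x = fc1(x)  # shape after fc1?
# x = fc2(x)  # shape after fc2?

Input shape: (30, 3179)
  -> after fc1: (30, 327)
Output shape: (30, 121)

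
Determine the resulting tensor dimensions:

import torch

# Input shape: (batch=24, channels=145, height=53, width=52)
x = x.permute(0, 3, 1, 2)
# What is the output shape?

Input shape: (24, 145, 53, 52)
Output shape: (24, 52, 145, 53)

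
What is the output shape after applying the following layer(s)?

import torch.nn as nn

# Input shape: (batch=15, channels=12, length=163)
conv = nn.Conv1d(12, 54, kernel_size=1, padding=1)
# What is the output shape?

Input shape: (15, 12, 163)
Output shape: (15, 54, 165)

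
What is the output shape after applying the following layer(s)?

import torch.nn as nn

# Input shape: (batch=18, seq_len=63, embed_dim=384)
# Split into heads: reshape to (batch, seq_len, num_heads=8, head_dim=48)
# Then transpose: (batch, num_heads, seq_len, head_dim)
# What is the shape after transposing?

Input shape: (18, 63, 384)
  -> after reshape: (18, 63, 8, 48)
Output shape: (18, 8, 63, 48)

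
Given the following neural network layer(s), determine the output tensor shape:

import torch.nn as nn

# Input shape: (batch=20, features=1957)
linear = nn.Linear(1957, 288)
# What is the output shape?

Input shape: (20, 1957)
Output shape: (20, 288)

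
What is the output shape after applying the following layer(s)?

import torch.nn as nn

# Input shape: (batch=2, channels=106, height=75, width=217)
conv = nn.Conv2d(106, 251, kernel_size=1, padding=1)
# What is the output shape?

Input shape: (2, 106, 75, 217)
Output shape: (2, 251, 77, 219)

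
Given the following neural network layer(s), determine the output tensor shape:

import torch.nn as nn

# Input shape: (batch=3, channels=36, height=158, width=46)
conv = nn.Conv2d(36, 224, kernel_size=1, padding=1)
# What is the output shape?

Input shape: (3, 36, 158, 46)
Output shape: (3, 224, 160, 48)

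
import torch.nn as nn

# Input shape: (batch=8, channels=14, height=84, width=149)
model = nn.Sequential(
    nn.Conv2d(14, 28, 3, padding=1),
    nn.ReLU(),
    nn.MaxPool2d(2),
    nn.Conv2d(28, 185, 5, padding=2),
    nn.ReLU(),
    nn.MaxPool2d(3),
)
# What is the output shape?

Input shape: (8, 14, 84, 149)
  -> after first Conv2d: (8, 28, 84, 149)
  -> after first MaxPool2d: (8, 28, 42, 74)
  -> after second Conv2d: (8, 185, 42, 74)
Output shape: (8, 185, 14, 24)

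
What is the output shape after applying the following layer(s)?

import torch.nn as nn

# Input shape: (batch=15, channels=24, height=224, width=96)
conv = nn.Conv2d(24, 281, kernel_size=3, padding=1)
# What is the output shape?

Input shape: (15, 24, 224, 96)
Output shape: (15, 281, 224, 96)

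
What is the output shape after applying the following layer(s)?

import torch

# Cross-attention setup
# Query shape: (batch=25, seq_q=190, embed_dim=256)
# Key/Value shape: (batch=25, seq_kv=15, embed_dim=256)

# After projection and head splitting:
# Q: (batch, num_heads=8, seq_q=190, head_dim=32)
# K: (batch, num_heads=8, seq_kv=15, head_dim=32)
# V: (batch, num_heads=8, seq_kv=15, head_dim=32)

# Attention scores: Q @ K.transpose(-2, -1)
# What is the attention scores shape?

Input shape: (25, 190, 256)
Output shape: (25, 8, 190, 15)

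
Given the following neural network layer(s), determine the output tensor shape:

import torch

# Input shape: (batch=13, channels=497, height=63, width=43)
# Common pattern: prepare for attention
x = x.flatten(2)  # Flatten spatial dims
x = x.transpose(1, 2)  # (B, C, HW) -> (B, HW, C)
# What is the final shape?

Input shape: (13, 497, 63, 43)
  -> after flatten(2): (13, 497, 2709)
Output shape: (13, 2709, 497)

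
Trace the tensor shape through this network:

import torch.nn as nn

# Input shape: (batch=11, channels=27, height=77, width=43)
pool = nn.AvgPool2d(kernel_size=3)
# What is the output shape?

Input shape: (11, 27, 77, 43)
Output shape: (11, 27, 25, 14)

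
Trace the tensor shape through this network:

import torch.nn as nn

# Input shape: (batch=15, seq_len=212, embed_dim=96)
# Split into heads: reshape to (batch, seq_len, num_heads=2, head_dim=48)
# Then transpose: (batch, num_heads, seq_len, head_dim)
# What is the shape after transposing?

Input shape: (15, 212, 96)
  -> after reshape: (15, 212, 2, 48)
Output shape: (15, 2, 212, 48)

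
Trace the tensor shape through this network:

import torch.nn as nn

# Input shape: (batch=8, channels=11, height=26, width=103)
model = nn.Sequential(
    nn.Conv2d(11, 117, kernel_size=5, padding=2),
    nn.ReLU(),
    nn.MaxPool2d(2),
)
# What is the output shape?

Input shape: (8, 11, 26, 103)
  -> after Conv2d: (8, 117, 26, 103)
  -> after ReLU: (8, 117, 26, 103)
Output shape: (8, 117, 13, 51)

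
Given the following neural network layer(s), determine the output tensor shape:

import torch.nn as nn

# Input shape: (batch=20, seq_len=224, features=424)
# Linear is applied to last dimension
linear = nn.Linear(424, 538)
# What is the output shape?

Input shape: (20, 224, 424)
Output shape: (20, 224, 538)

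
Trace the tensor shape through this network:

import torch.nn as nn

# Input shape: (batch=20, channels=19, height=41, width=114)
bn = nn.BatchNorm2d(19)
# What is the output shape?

Input shape: (20, 19, 41, 114)
Output shape: (20, 19, 41, 114)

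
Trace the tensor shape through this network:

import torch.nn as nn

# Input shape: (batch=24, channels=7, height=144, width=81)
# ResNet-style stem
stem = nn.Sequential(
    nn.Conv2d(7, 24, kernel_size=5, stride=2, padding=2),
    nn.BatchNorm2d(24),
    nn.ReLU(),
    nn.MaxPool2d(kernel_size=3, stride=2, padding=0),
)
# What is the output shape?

Input shape: (24, 7, 144, 81)
  -> after Conv2d 5x5 stride=2: (24, 24, 72, 41)
Output shape: (24, 24, 35, 20)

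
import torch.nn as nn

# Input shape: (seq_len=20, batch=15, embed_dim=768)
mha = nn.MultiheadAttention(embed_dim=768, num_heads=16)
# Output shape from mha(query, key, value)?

Input shape: (20, 15, 768)
Output shape: (20, 15, 768)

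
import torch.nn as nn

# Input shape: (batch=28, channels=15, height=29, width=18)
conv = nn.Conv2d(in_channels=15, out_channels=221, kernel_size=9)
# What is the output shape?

Input shape: (28, 15, 29, 18)
Output shape: (28, 221, 21, 10)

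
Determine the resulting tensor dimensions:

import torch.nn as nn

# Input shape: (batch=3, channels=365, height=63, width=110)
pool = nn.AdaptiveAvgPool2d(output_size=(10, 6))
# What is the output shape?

Input shape: (3, 365, 63, 110)
Output shape: (3, 365, 10, 6)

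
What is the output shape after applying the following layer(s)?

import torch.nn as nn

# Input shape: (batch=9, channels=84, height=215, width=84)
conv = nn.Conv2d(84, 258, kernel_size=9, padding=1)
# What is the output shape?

Input shape: (9, 84, 215, 84)
Output shape: (9, 258, 209, 78)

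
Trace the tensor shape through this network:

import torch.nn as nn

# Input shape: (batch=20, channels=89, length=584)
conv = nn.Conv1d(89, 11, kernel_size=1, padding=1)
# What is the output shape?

Input shape: (20, 89, 584)
Output shape: (20, 11, 586)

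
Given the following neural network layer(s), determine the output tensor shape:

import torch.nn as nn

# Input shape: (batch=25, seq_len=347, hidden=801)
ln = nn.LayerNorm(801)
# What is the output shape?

Input shape: (25, 347, 801)
Output shape: (25, 347, 801)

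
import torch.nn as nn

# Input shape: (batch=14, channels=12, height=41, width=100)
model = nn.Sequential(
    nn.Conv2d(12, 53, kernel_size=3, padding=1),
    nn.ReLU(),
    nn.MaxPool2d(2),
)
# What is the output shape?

Input shape: (14, 12, 41, 100)
  -> after Conv2d: (14, 53, 41, 100)
  -> after ReLU: (14, 53, 41, 100)
Output shape: (14, 53, 20, 50)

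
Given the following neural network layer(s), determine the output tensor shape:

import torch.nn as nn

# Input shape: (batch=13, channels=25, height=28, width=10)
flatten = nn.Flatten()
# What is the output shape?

Input shape: (13, 25, 28, 10)
Output shape: (13, 7000)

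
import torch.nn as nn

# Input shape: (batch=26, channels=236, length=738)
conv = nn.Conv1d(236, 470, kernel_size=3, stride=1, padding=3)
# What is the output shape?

Input shape: (26, 236, 738)
Output shape: (26, 470, 742)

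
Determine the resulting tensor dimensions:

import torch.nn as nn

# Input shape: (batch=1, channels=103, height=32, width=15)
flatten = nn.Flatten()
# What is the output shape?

Input shape: (1, 103, 32, 15)
Output shape: (1, 49440)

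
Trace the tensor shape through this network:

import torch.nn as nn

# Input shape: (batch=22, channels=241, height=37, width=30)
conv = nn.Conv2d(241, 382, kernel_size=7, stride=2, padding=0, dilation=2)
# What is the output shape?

Input shape: (22, 241, 37, 30)
Output shape: (22, 382, 13, 9)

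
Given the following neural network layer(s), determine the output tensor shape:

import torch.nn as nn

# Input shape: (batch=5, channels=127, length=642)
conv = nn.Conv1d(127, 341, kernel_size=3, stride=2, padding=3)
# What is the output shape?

Input shape: (5, 127, 642)
Output shape: (5, 341, 323)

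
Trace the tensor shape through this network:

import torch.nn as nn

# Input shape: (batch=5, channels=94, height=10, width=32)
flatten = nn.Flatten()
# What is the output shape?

Input shape: (5, 94, 10, 32)
Output shape: (5, 30080)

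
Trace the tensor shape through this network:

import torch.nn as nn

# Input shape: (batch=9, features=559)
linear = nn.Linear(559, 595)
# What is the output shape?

Input shape: (9, 559)
Output shape: (9, 595)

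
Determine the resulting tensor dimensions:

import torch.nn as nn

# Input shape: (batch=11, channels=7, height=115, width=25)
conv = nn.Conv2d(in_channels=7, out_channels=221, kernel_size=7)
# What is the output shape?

Input shape: (11, 7, 115, 25)
Output shape: (11, 221, 109, 19)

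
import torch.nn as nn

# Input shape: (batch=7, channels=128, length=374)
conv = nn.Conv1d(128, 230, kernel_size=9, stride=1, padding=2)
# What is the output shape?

Input shape: (7, 128, 374)
Output shape: (7, 230, 370)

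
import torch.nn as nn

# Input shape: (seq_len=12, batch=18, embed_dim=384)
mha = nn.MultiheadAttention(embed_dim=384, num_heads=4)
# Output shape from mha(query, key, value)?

Input shape: (12, 18, 384)
Output shape: (12, 18, 384)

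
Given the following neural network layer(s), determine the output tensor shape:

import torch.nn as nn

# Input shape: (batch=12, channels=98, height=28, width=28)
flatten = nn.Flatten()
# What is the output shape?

Input shape: (12, 98, 28, 28)
Output shape: (12, 76832)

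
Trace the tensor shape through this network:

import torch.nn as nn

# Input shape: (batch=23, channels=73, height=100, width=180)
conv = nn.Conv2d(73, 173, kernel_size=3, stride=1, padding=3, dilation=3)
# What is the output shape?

Input shape: (23, 73, 100, 180)
Output shape: (23, 173, 100, 180)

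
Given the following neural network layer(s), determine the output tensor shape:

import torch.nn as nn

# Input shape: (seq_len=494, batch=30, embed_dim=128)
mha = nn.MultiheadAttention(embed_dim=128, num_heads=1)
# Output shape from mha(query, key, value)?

Input shape: (494, 30, 128)
Output shape: (494, 30, 128)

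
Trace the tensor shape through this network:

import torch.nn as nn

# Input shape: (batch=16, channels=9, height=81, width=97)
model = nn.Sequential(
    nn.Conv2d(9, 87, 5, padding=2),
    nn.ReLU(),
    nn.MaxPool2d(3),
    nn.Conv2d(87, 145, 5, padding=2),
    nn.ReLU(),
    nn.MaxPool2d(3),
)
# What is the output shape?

Input shape: (16, 9, 81, 97)
  -> after first Conv2d: (16, 87, 81, 97)
  -> after first MaxPool2d: (16, 87, 27, 32)
  -> after second Conv2d: (16, 145, 27, 32)
Output shape: (16, 145, 9, 10)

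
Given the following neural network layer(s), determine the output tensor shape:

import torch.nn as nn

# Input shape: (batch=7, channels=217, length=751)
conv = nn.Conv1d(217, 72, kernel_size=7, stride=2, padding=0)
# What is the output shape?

Input shape: (7, 217, 751)
Output shape: (7, 72, 373)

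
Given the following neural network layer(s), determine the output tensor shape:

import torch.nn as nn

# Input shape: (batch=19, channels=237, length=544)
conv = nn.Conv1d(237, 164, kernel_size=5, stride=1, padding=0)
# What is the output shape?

Input shape: (19, 237, 544)
Output shape: (19, 164, 540)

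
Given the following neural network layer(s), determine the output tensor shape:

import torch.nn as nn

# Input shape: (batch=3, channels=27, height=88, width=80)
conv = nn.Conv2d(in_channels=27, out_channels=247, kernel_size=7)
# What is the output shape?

Input shape: (3, 27, 88, 80)
Output shape: (3, 247, 82, 74)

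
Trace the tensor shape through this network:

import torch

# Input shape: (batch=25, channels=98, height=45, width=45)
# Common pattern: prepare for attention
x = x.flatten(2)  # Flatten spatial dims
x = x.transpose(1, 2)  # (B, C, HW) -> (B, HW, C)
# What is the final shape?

Input shape: (25, 98, 45, 45)
  -> after flatten(2): (25, 98, 2025)
Output shape: (25, 2025, 98)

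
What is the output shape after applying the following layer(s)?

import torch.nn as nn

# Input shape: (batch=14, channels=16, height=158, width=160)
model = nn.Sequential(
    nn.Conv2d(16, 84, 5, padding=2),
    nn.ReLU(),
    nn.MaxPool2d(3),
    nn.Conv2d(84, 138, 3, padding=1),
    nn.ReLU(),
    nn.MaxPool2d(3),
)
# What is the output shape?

Input shape: (14, 16, 158, 160)
  -> after first Conv2d: (14, 84, 158, 160)
  -> after first MaxPool2d: (14, 84, 52, 53)
  -> after second Conv2d: (14, 138, 52, 53)
Output shape: (14, 138, 17, 17)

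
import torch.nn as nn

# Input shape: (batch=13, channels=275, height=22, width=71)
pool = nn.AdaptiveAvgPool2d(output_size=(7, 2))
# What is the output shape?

Input shape: (13, 275, 22, 71)
Output shape: (13, 275, 7, 2)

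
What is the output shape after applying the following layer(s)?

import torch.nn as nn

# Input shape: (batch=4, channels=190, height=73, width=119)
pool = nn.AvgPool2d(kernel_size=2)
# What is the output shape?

Input shape: (4, 190, 73, 119)
Output shape: (4, 190, 36, 59)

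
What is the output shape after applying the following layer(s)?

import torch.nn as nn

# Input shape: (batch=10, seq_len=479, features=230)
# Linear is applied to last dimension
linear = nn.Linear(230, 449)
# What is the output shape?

Input shape: (10, 479, 230)
Output shape: (10, 479, 449)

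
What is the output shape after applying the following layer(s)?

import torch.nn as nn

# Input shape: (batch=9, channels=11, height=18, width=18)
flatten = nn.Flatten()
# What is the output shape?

Input shape: (9, 11, 18, 18)
Output shape: (9, 3564)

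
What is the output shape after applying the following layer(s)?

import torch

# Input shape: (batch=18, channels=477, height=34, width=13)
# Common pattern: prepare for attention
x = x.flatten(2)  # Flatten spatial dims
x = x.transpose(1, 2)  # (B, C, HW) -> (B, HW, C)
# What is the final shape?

Input shape: (18, 477, 34, 13)
  -> after flatten(2): (18, 477, 442)
Output shape: (18, 442, 477)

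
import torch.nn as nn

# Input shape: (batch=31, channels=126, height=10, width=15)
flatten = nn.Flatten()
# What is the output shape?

Input shape: (31, 126, 10, 15)
Output shape: (31, 18900)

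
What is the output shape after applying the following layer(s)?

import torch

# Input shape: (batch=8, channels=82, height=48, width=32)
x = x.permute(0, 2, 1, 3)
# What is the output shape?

Input shape: (8, 82, 48, 32)
Output shape: (8, 48, 82, 32)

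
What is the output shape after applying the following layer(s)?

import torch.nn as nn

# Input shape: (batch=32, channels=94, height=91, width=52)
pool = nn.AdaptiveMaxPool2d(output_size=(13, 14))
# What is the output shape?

Input shape: (32, 94, 91, 52)
Output shape: (32, 94, 13, 14)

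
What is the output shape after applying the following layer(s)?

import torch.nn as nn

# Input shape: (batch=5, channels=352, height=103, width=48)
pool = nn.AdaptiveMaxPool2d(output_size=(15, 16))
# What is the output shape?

Input shape: (5, 352, 103, 48)
Output shape: (5, 352, 15, 16)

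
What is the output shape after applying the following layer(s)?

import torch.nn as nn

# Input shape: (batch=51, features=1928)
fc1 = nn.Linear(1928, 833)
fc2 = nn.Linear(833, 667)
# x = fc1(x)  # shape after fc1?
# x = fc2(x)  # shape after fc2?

Input shape: (51, 1928)
  -> after fc1: (51, 833)
Output shape: (51, 667)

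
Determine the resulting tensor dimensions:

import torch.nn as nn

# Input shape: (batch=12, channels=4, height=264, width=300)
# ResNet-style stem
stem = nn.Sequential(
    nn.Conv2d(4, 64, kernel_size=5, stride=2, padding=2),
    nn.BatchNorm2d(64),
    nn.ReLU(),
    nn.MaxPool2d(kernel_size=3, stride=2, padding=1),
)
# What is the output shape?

Input shape: (12, 4, 264, 300)
  -> after Conv2d 5x5 stride=2: (12, 64, 132, 150)
Output shape: (12, 64, 66, 75)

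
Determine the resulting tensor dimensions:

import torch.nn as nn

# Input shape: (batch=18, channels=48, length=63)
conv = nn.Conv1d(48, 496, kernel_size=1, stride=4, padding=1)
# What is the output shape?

Input shape: (18, 48, 63)
Output shape: (18, 496, 17)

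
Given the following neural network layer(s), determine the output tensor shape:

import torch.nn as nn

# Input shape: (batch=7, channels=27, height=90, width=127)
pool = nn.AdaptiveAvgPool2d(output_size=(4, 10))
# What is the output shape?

Input shape: (7, 27, 90, 127)
Output shape: (7, 27, 4, 10)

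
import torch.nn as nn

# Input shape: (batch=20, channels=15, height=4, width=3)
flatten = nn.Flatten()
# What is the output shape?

Input shape: (20, 15, 4, 3)
Output shape: (20, 180)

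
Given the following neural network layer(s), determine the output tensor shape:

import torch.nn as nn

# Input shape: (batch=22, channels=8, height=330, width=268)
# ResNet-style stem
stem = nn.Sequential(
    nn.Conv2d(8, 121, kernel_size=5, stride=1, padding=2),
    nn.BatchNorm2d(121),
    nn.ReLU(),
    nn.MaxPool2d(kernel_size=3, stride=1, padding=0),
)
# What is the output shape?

Input shape: (22, 8, 330, 268)
  -> after Conv2d 5x5 stride=1: (22, 121, 330, 268)
Output shape: (22, 121, 328, 266)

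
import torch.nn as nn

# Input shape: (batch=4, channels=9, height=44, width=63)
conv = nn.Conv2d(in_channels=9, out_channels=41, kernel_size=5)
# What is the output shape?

Input shape: (4, 9, 44, 63)
Output shape: (4, 41, 40, 59)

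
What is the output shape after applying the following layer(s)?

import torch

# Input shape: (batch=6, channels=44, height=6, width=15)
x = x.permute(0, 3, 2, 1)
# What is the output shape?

Input shape: (6, 44, 6, 15)
Output shape: (6, 15, 6, 44)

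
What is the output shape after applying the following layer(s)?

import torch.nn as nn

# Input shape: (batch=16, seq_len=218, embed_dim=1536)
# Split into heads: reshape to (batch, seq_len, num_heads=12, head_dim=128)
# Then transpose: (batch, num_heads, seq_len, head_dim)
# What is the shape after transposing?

Input shape: (16, 218, 1536)
  -> after reshape: (16, 218, 12, 128)
Output shape: (16, 12, 218, 128)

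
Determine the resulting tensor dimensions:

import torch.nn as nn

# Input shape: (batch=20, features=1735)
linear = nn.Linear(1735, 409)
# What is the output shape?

Input shape: (20, 1735)
Output shape: (20, 409)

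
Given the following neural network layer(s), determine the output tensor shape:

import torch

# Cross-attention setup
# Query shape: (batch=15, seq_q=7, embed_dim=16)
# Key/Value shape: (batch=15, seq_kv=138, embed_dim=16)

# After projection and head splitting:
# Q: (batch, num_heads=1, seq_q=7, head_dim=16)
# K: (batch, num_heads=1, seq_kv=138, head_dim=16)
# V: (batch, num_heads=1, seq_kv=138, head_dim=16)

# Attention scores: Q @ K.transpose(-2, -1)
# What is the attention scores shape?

Input shape: (15, 7, 16)
Output shape: (15, 1, 7, 138)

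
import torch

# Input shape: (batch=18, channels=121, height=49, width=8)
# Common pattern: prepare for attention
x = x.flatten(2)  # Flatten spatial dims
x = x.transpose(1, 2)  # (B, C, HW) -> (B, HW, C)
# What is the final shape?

Input shape: (18, 121, 49, 8)
  -> after flatten(2): (18, 121, 392)
Output shape: (18, 392, 121)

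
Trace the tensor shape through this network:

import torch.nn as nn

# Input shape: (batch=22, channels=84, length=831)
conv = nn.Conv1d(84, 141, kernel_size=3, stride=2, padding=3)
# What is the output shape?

Input shape: (22, 84, 831)
Output shape: (22, 141, 418)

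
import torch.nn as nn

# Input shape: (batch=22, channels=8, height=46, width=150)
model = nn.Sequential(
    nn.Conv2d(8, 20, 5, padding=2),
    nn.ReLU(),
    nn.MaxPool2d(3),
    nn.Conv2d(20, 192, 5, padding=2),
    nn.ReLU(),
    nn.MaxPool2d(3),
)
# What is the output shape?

Input shape: (22, 8, 46, 150)
  -> after first Conv2d: (22, 20, 46, 150)
  -> after first MaxPool2d: (22, 20, 15, 50)
  -> after second Conv2d: (22, 192, 15, 50)
Output shape: (22, 192, 5, 16)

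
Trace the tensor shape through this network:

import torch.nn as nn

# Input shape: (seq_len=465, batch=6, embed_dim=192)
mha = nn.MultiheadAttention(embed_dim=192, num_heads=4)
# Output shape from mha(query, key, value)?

Input shape: (465, 6, 192)
Output shape: (465, 6, 192)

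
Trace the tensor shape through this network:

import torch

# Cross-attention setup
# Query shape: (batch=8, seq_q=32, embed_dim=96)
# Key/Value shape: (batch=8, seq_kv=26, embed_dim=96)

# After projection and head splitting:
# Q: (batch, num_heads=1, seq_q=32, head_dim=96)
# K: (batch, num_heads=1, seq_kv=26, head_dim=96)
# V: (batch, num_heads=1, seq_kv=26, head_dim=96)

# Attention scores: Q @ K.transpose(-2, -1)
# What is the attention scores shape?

Input shape: (8, 32, 96)
Output shape: (8, 1, 32, 26)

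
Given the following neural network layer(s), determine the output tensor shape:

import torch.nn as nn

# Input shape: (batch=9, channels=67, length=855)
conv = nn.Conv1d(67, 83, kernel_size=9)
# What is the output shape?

Input shape: (9, 67, 855)
Output shape: (9, 83, 847)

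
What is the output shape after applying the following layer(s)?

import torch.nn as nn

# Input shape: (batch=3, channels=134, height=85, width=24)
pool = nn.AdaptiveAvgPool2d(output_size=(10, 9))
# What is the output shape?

Input shape: (3, 134, 85, 24)
Output shape: (3, 134, 10, 9)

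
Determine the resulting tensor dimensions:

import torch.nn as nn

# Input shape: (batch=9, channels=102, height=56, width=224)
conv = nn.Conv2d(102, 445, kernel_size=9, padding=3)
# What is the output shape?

Input shape: (9, 102, 56, 224)
Output shape: (9, 445, 54, 222)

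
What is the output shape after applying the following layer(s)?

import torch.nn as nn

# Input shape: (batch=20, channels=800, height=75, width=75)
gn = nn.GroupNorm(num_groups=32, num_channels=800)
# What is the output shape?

Input shape: (20, 800, 75, 75)
Output shape: (20, 800, 75, 75)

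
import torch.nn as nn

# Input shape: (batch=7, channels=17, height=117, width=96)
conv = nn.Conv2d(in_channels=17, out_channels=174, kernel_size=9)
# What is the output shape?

Input shape: (7, 17, 117, 96)
Output shape: (7, 174, 109, 88)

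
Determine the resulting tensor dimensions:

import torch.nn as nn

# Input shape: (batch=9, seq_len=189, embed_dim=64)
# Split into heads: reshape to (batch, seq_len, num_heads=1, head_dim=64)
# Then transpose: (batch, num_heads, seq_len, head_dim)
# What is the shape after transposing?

Input shape: (9, 189, 64)
  -> after reshape: (9, 189, 1, 64)
Output shape: (9, 1, 189, 64)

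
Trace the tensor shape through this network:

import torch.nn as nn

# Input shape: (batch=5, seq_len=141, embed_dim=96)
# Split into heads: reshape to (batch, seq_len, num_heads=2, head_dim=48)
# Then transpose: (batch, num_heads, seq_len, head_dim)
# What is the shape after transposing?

Input shape: (5, 141, 96)
  -> after reshape: (5, 141, 2, 48)
Output shape: (5, 2, 141, 48)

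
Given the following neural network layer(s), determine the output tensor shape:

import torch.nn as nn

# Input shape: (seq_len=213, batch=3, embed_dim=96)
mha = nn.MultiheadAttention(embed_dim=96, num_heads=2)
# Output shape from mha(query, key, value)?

Input shape: (213, 3, 96)
Output shape: (213, 3, 96)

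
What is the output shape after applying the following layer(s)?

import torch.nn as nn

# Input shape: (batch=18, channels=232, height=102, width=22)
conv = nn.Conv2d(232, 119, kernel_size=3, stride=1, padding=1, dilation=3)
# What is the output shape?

Input shape: (18, 232, 102, 22)
Output shape: (18, 119, 98, 18)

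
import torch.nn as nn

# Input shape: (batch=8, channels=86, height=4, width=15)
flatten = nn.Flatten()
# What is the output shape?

Input shape: (8, 86, 4, 15)
Output shape: (8, 5160)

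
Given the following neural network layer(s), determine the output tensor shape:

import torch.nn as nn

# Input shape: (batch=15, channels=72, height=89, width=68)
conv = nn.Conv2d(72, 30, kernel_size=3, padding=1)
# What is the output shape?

Input shape: (15, 72, 89, 68)
Output shape: (15, 30, 89, 68)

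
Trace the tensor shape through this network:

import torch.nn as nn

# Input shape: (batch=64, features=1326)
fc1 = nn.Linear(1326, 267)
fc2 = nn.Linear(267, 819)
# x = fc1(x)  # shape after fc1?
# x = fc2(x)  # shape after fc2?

Input shape: (64, 1326)
  -> after fc1: (64, 267)
Output shape: (64, 819)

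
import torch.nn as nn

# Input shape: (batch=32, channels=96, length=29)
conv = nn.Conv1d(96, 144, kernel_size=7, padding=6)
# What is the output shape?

Input shape: (32, 96, 29)
Output shape: (32, 144, 35)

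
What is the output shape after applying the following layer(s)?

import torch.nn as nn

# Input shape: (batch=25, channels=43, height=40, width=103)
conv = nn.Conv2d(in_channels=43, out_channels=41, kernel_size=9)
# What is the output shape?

Input shape: (25, 43, 40, 103)
Output shape: (25, 41, 32, 95)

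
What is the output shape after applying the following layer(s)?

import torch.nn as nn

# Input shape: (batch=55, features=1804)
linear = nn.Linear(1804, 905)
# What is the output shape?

Input shape: (55, 1804)
Output shape: (55, 905)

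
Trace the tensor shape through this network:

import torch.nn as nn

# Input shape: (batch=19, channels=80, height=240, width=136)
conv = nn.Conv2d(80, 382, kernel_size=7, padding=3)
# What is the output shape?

Input shape: (19, 80, 240, 136)
Output shape: (19, 382, 240, 136)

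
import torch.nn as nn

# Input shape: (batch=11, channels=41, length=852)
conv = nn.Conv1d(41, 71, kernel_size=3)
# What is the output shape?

Input shape: (11, 41, 852)
Output shape: (11, 71, 850)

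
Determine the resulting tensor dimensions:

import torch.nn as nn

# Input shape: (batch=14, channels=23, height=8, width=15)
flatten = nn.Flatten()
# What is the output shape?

Input shape: (14, 23, 8, 15)
Output shape: (14, 2760)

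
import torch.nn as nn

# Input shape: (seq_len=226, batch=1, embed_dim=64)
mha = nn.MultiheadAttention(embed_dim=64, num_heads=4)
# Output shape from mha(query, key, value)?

Input shape: (226, 1, 64)
Output shape: (226, 1, 64)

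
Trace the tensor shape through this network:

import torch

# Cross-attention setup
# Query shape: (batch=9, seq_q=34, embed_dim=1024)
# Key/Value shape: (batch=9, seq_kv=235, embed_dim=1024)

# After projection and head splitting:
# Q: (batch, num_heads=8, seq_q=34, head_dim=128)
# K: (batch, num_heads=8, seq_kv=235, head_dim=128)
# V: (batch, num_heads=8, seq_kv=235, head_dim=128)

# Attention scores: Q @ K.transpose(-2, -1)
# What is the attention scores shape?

Input shape: (9, 34, 1024)
Output shape: (9, 8, 34, 235)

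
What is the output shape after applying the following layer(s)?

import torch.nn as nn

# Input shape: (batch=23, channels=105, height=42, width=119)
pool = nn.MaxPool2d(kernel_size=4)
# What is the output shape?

Input shape: (23, 105, 42, 119)
Output shape: (23, 105, 10, 29)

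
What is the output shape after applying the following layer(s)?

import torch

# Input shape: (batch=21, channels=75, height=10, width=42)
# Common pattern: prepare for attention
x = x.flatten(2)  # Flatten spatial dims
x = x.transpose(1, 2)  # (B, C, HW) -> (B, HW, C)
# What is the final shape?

Input shape: (21, 75, 10, 42)
  -> after flatten(2): (21, 75, 420)
Output shape: (21, 420, 75)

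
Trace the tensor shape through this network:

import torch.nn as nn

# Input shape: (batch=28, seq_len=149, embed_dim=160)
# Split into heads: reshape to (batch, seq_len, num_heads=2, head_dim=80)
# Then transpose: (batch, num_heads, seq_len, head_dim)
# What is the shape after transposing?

Input shape: (28, 149, 160)
  -> after reshape: (28, 149, 2, 80)
Output shape: (28, 2, 149, 80)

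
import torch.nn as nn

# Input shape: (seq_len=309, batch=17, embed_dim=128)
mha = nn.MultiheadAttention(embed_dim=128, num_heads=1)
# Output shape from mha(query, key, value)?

Input shape: (309, 17, 128)
Output shape: (309, 17, 128)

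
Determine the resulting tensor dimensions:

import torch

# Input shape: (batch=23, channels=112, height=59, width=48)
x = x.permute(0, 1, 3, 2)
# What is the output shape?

Input shape: (23, 112, 59, 48)
Output shape: (23, 112, 48, 59)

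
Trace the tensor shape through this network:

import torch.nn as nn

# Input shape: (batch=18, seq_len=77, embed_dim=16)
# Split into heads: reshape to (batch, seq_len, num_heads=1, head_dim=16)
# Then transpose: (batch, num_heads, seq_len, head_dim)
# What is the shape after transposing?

Input shape: (18, 77, 16)
  -> after reshape: (18, 77, 1, 16)
Output shape: (18, 1, 77, 16)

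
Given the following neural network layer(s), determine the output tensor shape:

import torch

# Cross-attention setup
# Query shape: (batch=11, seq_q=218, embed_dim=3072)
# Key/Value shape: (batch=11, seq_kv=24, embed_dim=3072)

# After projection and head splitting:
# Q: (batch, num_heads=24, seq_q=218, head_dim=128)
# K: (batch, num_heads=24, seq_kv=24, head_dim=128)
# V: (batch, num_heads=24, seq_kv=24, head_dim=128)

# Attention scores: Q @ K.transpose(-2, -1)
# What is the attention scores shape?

Input shape: (11, 218, 3072)
Output shape: (11, 24, 218, 24)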